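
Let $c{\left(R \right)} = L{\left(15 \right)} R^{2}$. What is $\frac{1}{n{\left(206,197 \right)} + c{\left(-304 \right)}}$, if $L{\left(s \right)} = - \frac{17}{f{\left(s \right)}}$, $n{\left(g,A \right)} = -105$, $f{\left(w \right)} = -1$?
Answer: $\frac{1}{1570967} \approx 6.3655 \cdot 10^{-7}$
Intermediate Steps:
$L{\left(s \right)} = 17$ ($L{\left(s \right)} = - \frac{17}{-1} = \left(-17\right) \left(-1\right) = 17$)
$c{\left(R \right)} = 17 R^{2}$
$\frac{1}{n{\left(206,197 \right)} + c{\left(-304 \right)}} = \frac{1}{-105 + 17 \left(-304\right)^{2}} = \frac{1}{-105 + 17 \cdot 92416} = \frac{1}{-105 + 1571072} = \frac{1}{1570967}$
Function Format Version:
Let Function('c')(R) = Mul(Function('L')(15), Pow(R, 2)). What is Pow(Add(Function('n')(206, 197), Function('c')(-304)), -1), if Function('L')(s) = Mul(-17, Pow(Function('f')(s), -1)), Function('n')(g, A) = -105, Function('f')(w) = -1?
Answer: Rational(1, 1570967) ≈ 6.3655e-7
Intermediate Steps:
Function('L')(s) = 17 (Function('L')(s) = Mul(-17, Pow(-1, -1)) = Mul(-17, -1) = 17)
Function('c')(R) = Mul(17, Pow(R, 2))
Pow(Add(Function('n')(206, 197), Function('c')(-304)), -1) = Pow(Add(-105, Mul(17, Pow(-304, 2))), -1) = Pow(Add(-105, Mul(17, 92416)), -1) = Pow(Add(-105, 1571072), -1) = Pow(1570967, -1) = Rational(1, 1570967)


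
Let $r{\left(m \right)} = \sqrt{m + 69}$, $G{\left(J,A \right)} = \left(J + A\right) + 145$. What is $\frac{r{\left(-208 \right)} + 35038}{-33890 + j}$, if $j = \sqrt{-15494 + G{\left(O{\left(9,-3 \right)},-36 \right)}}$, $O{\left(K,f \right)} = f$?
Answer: $\frac{\sqrt{139} - 35038 i}{2 \left(\sqrt{3847} + 16945 i\right)} \approx -1.0339 - 0.0041321 i$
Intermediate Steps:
$G{\left(J,A \right)} = 145 + A + J$ ($G{\left(J,A \right)} = \left(A + J\right) + 145 = 145 + A + J$)
$r{\left(m \right)} = \sqrt{69 + m}$
$j = 2 i \sqrt{3847}$ ($j = \sqrt{-15494 - -106} = \sqrt{-15494 + 106} = \sqrt{-15388} = 2 i \sqrt{3847} \approx 124.05 i$)
$\frac{r{\left(-208 \right)} + 35038}{-33890 + j} = \frac{\sqrt{69 - 208} + 35038}{-33890 + 2 i \sqrt{3847}} = \frac{\sqrt{-139} + 35038}{-33890 + 2 i \sqrt{3847}} = \frac{i \sqrt{139} + 35038}{-33890 + 2 i \sqrt{3847}} = \frac{35038 + i \sqrt{139}}{-33890 + 2 i \sqrt{3847}}$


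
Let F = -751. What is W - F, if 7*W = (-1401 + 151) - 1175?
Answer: 2832/7 ≈ 404.57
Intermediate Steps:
W = -2425/7 (W = ((-1401 + 151) - 1175)/7 = (-1250 - 1175)/7 = (1/7)*(-2425) = -2425/7 ≈ -346.43)
W - F = -2425/7 - 1*(-751) = -2425/7 + 751 = 2832/7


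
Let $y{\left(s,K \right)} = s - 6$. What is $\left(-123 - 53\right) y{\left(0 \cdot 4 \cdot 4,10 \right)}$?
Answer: $1056$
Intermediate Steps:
$y{\left(s,K \right)} = -6 + s$ ($y{\left(s,K \right)} = s - 6 = -6 + s$)
$\left(-123 - 53\right) y{\left(0 \cdot 4 \cdot 4,10 \right)} = \left(-123 - 53\right) \left(-6 + 0 \cdot 4 \cdot 4\right) = - 176 \left(-6 + 0 \cdot 4\right) = - 176 \left(-6 + 0\right) = \left(-176\right) \left(-6\right) = 1056$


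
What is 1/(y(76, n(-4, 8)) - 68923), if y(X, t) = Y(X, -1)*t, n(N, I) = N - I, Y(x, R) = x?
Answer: -1/69835 ≈ -1.4319e-5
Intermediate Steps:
y(X, t) = X*t
1/(y(76, n(-4, 8)) - 68923) = 1/(76*(-4 - 1*8) - 68923) = 1/(76*(-4 - 8) - 68923) = 1/(76*(-12) - 68923) = 1/(-912 - 68923) = 1/(-69835) = -1/69835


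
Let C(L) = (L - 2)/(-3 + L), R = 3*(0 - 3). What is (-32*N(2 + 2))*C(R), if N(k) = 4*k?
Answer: -1408/3 ≈ -469.33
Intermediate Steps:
R = -9 (R = 3*(-3) = -9)
C(L) = (-2 + L)/(-3 + L)
(-32*N(2 + 2))*C(R) = (-128*(2 + 2))*((-2 - 9)/(-3 - 9)) = (-128*4)*(-11/(-12)) = (-32*16)*(-1/12*(-11)) = -512*11/12 = -1408/3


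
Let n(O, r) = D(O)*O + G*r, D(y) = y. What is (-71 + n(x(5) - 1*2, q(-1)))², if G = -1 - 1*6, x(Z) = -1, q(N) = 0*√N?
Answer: 3844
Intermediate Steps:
q(N) = 0
G = -7 (G = -1 - 6 = -7)
n(O, r) = O² - 7*r (n(O, r) = O*O - 7*r = O² - 7*r)
(-71 + n(x(5) - 1*2, q(-1)))² = (-71 + ((-1 - 1*2)² - 7*0))² = (-71 + ((-1 - 2)² + 0))² = (-71 + ((-3)² + 0))² = (-71 + (9 + 0))² = (-71 + 9)² = (-62)² = 3844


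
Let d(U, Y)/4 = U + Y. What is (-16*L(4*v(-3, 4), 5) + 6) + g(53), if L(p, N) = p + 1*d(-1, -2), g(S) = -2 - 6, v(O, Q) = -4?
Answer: 446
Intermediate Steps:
d(U, Y) = 4*U + 4*Y (d(U, Y) = 4*(U + Y) = 4*U + 4*Y)
g(S) = -8
L(p, N) = -12 + p (L(p, N) = p + 1*(4*(-1) + 4*(-2)) = p + 1*(-4 - 8) = p + 1*(-12) = p - 12 = -12 + p)
(-16*L(4*v(-3, 4), 5) + 6) + g(53) = (-16*(-12 + 4*(-4)) + 6) - 8 = (-16*(-12 - 16) + 6) - 8 = (-16*(-28) + 6) - 8 = (448 + 6) - 8 = 454 - 8 = 446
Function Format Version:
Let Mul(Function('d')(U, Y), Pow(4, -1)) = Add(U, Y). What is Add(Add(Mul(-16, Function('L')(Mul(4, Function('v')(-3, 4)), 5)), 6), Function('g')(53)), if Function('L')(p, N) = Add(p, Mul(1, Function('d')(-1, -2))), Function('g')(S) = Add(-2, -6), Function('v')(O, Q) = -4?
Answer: 446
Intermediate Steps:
Function('d')(U, Y) = Add(Mul(4, U), Mul(4, Y)) (Function('d')(U, Y) = Mul(4, Add(U, Y)) = Add(Mul(4, U), Mul(4, Y)))
Function('g')(S) = -8
Function('L')(p, N) = Add(-12, p) (Function('L')(p, N) = Add(p, Mul(1, Add(Mul(4, -1), Mul(4, -2)))) = Add(p, Mul(1, Add(-4, -8))) = Add(p, Mul(1, -12)) = Add(p, -12) = Add(-12, p))
Add(Add(Mul(-16, Function('L')(Mul(4, Function('v')(-3, 4)), 5)), 6), Function('g')(53)) = Add(Add(Mul(-16, Add(-12, Mul(4, -4))), 6), -8) = Add(Add(Mul(-16, Add(-12, -16)), 6), -8) = Add(Add(Mul(-16, -28), 6), -8) = Add(Add(448, 6), -8) = Add(454, -8) = 446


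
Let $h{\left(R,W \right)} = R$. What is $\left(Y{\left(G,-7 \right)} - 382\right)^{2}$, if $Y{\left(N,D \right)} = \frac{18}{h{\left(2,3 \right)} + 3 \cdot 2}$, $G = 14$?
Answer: $\frac{2307361}{16} \approx 1.4421 \cdot 10^{5}$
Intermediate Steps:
$Y{\left(N,D \right)} = \frac{9}{4}$ ($Y{\left(N,D \right)} = \frac{18}{2 + 3 \cdot 2} = \frac{18}{2 + 6} = \frac{18}{8} = 18 \cdot \frac{1}{8} = \frac{9}{4}$)
$\left(Y{\left(G,-7 \right)} - 382\right)^{2} = \left(\frac{9}{4} - 382\right)^{2} = \left(- \frac{1519}{4}\right)^{2} = \frac{2307361}{16}$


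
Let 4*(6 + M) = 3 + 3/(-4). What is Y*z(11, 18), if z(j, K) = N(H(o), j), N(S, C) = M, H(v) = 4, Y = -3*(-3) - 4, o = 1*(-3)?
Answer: -435/16 ≈ -27.188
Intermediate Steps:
o = -3
Y = 5 (Y = 9 - 4 = 5)
M = -87/16 (M = -6 + (3 + 3/(-4))/4 = -6 + (3 - ¼*3)/4 = -6 + (3 - ¾)/4 = -6 + (¼)*(9/4) = -6 + 9/16 = -87/16 ≈ -5.4375)
N(S, C) = -87/16
z(j, K) = -87/16
Y*z(11, 18) = 5*(-87/16) = -435/16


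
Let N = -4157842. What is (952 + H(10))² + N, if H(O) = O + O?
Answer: -3213058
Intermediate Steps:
H(O) = 2*O
(952 + H(10))² + N = (952 + 2*10)² - 4157842 = (952 + 20)² - 4157842 = 972² - 4157842 = 944784 - 4157842 = -3213058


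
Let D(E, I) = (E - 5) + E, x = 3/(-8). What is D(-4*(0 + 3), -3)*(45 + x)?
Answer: -10353/8 ≈ -1294.1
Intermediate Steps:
x = -3/8 (x = 3*(-1/8) = -3/8 ≈ -0.37500)
D(E, I) = -5 + 2*E (D(E, I) = (-5 + E) + E = -5 + 2*E)
D(-4*(0 + 3), -3)*(45 + x) = (-5 + 2*(-4*(0 + 3)))*(45 - 3/8) = (-5 + 2*(-4*3))*(357/8) = (-5 + 2*(-12))*(357/8) = (-5 - 24)*(357/8) = -29*357/8 = -10353/8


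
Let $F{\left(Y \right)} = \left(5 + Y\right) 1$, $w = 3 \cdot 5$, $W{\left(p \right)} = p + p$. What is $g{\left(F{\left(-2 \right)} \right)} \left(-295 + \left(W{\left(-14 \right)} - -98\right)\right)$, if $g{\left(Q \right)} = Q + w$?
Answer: $-4050$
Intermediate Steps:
$W{\left(p \right)} = 2 p$
$w = 15$
$F{\left(Y \right)} = 5 + Y$
$g{\left(Q \right)} = 15 + Q$ ($g{\left(Q \right)} = Q + 15 = 15 + Q$)
$g{\left(F{\left(-2 \right)} \right)} \left(-295 + \left(W{\left(-14 \right)} - -98\right)\right) = \left(15 + \left(5 - 2\right)\right) \left(-295 + \left(2 \left(-14\right) - -98\right)\right) = \left(15 + 3\right) \left(-295 + \left(-28 + 98\right)\right) = 18 \left(-295 + 70\right) = 18 \left(-225\right) = -4050$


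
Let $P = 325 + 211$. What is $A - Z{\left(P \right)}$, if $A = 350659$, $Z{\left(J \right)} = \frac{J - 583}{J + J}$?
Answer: $\frac{375906495}{1072} \approx 3.5066 \cdot 10^{5}$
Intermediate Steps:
$P = 536$
$Z{\left(J \right)} = \frac{-583 + J}{2 J}$
$A - Z{\left(P \right)} = 350659 - \frac{-583 + 536}{2 \cdot 536} = 350659 - \frac{1}{2} \cdot \frac{1}{536} \left(-47\right) = 350659 - - \frac{47}{1072} = 350659 + \frac{47}{1072} = \frac{375906495}{1072}$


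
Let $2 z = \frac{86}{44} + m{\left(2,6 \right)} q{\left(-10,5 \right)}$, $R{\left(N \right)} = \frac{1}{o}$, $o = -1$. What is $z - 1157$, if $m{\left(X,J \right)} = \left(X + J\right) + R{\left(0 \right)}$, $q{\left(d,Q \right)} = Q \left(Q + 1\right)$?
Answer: $- \frac{46245}{44} \approx -1051.0$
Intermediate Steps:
$q{\left(d,Q \right)} = Q \left(1 + Q\right)$
$R{\left(N \right)} = -1$ ($R{\left(N \right)} = \frac{1}{-1} = -1$)
$m{\left(X,J \right)} = -1 + J + X$ ($m{\left(X,J \right)} = \left(X + J\right) - 1 = \left(J + X\right) - 1 = -1 + J + X$)
$z = \frac{4663}{44}$ ($z = \frac{\frac{86}{44} + \left(-1 + 6 + 2\right) 5 \left(1 + 5\right)}{2} = \frac{86 \cdot \frac{1}{44} + 7 \cdot 5 \cdot 6}{2} = \frac{\frac{43}{22} + 7 \cdot 30}{2} = \frac{\frac{43}{22} + 210}{2} = \frac{1}{2} \cdot \frac{4663}{22} = \frac{4663}{44} \approx 105.98$)
$z - 1157 = \frac{4663}{44} - 1157 = - \frac{46245}{44}$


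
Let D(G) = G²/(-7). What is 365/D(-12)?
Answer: -2555/144 ≈ -17.743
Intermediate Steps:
D(G) = -G²/7
365/D(-12) = 365/((-⅐*(-12)²)) = 365/((-⅐*144)) = 365/(-144/7) = 365*(-7/144) = -2555/144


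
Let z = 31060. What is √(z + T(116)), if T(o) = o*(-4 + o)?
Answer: 2*√11013 ≈ 209.89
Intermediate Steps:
√(z + T(116)) = √(31060 + 116*(-4 + 116)) = √(31060 + 116*112) = √(31060 + 12992) = √44052 = 2*√11013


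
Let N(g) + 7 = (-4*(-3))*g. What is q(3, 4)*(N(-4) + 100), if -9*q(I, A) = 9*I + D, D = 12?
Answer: -195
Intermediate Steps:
N(g) = -7 + 12*g (N(g) = -7 + (-4*(-3))*g = -7 + 12*g)
q(I, A) = -4/3 - I (q(I, A) = -(9*I + 12)/9 = -(12 + 9*I)/9 = -4/3 - I)
q(3, 4)*(N(-4) + 100) = (-4/3 - 1*3)*((-7 + 12*(-4)) + 100) = (-4/3 - 3)*((-7 - 48) + 100) = -13*(-55 + 100)/3 = -13/3*45 = -195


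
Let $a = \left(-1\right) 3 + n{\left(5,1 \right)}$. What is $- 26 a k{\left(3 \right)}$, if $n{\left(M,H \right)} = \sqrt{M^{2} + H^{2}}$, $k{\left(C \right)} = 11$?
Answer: $858 - 286 \sqrt{26} \approx -600.32$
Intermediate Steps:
$n{\left(M,H \right)} = \sqrt{H^{2} + M^{2}}$
$a = -3 + \sqrt{26}$ ($a = \left(-1\right) 3 + \sqrt{1^{2} + 5^{2}} = -3 + \sqrt{1 + 25} = -3 + \sqrt{26} \approx 2.099$)
$- 26 a k{\left(3 \right)} = - 26 \left(-3 + \sqrt{26}\right) 11 = \left(78 - 26 \sqrt{26}\right) 11 = 858 - 286 \sqrt{26}$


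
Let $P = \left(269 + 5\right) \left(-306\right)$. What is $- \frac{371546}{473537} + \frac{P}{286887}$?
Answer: $- \frac{48764984510}{45283869773} \approx -1.0769$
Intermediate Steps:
$P = -83844$ ($P = 274 \left(-306\right) = -83844$)
$- \frac{371546}{473537} + \frac{P}{286887} = - \frac{371546}{473537} - \frac{83844}{286887} = \left(-371546\right) \frac{1}{473537} - \frac{27948}{95629} = - \frac{371546}{473537} - \frac{27948}{95629} = - \frac{48764984510}{45283869773}$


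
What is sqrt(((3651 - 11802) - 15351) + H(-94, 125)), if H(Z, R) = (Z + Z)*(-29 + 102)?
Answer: I*sqrt(37226) ≈ 192.94*I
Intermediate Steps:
H(Z, R) = 146*Z (H(Z, R) = (2*Z)*73 = 146*Z)
sqrt(((3651 - 11802) - 15351) + H(-94, 125)) = sqrt(((3651 - 11802) - 15351) + 146*(-94)) = sqrt((-8151 - 15351) - 13724) = sqrt(-23502 - 13724) = sqrt(-37226) = I*sqrt(37226)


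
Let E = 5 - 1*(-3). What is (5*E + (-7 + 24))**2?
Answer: 3249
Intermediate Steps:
E = 8 (E = 5 + 3 = 8)
(5*E + (-7 + 24))**2 = (5*8 + (-7 + 24))**2 = (40 + 17)**2 = 57**2 = 3249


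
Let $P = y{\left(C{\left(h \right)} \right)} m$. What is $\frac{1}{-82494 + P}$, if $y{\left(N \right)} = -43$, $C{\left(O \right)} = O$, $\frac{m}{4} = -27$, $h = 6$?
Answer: $- \frac{1}{77850} \approx -1.2845 \cdot 10^{-5}$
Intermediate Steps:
$m = -108$ ($m = 4 \left(-27\right) = -108$)
$P = 4644$ ($P = \left(-43\right) \left(-108\right) = 4644$)
$\frac{1}{-82494 + P} = \frac{1}{-82494 + 4644} = \frac{1}{-77850} = - \frac{1}{77850}$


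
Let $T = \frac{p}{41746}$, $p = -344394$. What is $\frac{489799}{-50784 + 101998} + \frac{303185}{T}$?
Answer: $- \frac{324017337264667}{8818897158} \approx -36741.0$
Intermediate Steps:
$T = - \frac{172197}{20873}$ ($T = - \frac{344394}{41746} = \left(-344394\right) \frac{1}{41746} = - \frac{172197}{20873} \approx -8.2498$)
$\frac{489799}{-50784 + 101998} + \frac{303185}{T} = \frac{489799}{-50784 + 101998} + \frac{303185}{- \frac{172197}{20873}} = \frac{489799}{51214} + 303185 \left(- \frac{20873}{172197}\right) = 489799 \cdot \frac{1}{51214} - \frac{6328380505}{172197} = \frac{489799}{51214} - \frac{6328380505}{172197} = - \frac{324017337264667}{8818897158}$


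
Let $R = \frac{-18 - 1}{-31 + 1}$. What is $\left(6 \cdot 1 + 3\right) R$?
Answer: $\frac{57}{10} \approx 5.7$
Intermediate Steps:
$R = \frac{19}{30}$ ($R = - \frac{19}{-30} = \left(-19\right) \left(- \frac{1}{30}\right) = \frac{19}{30} \approx 0.63333$)
$\left(6 \cdot 1 + 3\right) R = \left(6 \cdot 1 + 3\right) \frac{19}{30} = \left(6 + 3\right) \frac{19}{30} = 9 \cdot \frac{19}{30} = \frac{57}{10}$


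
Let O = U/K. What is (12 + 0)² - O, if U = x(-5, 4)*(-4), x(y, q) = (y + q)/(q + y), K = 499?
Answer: 71860/499 ≈ 144.01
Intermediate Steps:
x(y, q) = 1 (x(y, q) = (q + y)/(q + y) = 1)
U = -4 (U = 1*(-4) = -4)
O = -4/499 ≈ -0.0080160
(12 + 0)² - O = (12 + 0)² - 1*(-4/499) = 12² + 4/499 = 144 + 4/499 = 71860/499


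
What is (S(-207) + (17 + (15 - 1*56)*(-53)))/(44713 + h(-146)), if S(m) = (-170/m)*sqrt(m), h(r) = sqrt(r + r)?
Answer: 97921470/1999252661 + 340*sqrt(1679)/137948433609 - 4380*I*sqrt(73)/1999252661 + 7601210*I*sqrt(23)/137948433609 ≈ 0.048979 + 0.00024554*I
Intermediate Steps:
h(r) = sqrt(2)*sqrt(r) (h(r) = sqrt(2*r) = sqrt(2)*sqrt(r))
S(m) = -170/sqrt(m)
(S(-207) + (17 + (15 - 1*56)*(-53)))/(44713 + h(-146)) = (-(-170)*I*sqrt(23)/69 + (17 + (15 - 1*56)*(-53)))/(44713 + sqrt(2)*sqrt(-146)) = (-(-170)*I*sqrt(23)/69 + (17 + (15 - 56)*(-53)))/(44713 + sqrt(2)*(I*sqrt(146))) = (170*I*sqrt(23)/69 + (17 - 41*(-53)))/(44713 + 2*I*sqrt(73)) = (170*I*sqrt(23)/69 + (17 + 2173))/(44713 + 2*I*sqrt(73)) = (170*I*sqrt(23)/69 + 2190)/(44713 + 2*I*sqrt(73)) = (2190 + 170*I*sqrt(23)/69)/(44713 + 2*I*sqrt(73))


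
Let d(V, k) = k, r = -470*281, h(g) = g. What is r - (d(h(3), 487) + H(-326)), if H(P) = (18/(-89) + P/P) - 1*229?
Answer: -11777263/89 ≈ -1.3233e+5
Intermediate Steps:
r = -132070
H(P) = -20310/89 (H(P) = (18*(-1/89) + 1) - 229 = (-18/89 + 1) - 229 = 71/89 - 229 = -20310/89)
r - (d(h(3), 487) + H(-326)) = -132070 - (487 - 20310/89) = -132070 - 1*23033/89 = -132070 - 23033/89 = -11777263/89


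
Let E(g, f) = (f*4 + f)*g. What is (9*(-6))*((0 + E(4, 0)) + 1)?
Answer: -54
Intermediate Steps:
E(g, f) = 5*f*g (E(g, f) = (4*f + f)*g = (5*f)*g = 5*f*g)
(9*(-6))*((0 + E(4, 0)) + 1) = (9*(-6))*((0 + 5*0*4) + 1) = -54*((0 + 0) + 1) = -54*(0 + 1) = -54*1 = -54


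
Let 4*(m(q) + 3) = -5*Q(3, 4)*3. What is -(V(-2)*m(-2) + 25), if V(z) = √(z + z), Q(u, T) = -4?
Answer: -25 - 24*I ≈ -25.0 - 24.0*I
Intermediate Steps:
V(z) = √2*√z (V(z) = √(2*z) = √2*√z)
m(q) = 12 (m(q) = -3 + (-5*(-4)*3)/4 = -3 + (20*3)/4 = -3 + (¼)*60 = -3 + 15 = 12)
-(V(-2)*m(-2) + 25) = -((√2*√(-2))*12 + 25) = -((√2*(I*√2))*12 + 25) = -((2*I)*12 + 25) = -(24*I + 25) = -(25 + 24*I) = -25 - 24*I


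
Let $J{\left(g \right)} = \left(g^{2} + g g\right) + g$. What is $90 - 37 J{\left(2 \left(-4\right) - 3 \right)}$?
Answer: $-8457$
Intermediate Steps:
$J{\left(g \right)} = g + 2 g^{2}$ ($J{\left(g \right)} = \left(g^{2} + g^{2}\right) + g = 2 g^{2} + g = g + 2 g^{2}$)
$90 - 37 J{\left(2 \left(-4\right) - 3 \right)} = 90 - 37 \left(2 \left(-4\right) - 3\right) \left(1 + 2 \left(2 \left(-4\right) - 3\right)\right) = 90 - 37 \left(-8 - 3\right) \left(1 + 2 \left(-8 - 3\right)\right) = 90 - 37 \left(- 11 \left(1 + 2 \left(-11\right)\right)\right) = 90 - 37 \left(- 11 \left(1 - 22\right)\right) = 90 - 37 \left(\left(-11\right) \left(-21\right)\right) = 90 - 8547 = -8457$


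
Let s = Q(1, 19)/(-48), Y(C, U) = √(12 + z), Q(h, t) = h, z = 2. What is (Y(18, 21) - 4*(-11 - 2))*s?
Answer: -13/12 - √14/48 ≈ -1.1613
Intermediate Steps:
Y(C, U) = √14 (Y(C, U) = √(12 + 2) = √14)
s = -1/48 (s = 1/(-48) = 1*(-1/48) = -1/48 ≈ -0.020833)
(Y(18, 21) - 4*(-11 - 2))*s = (√14 - 4*(-11 - 2))*(-1/48) = (√14 - 4*(-13))*(-1/48) = (√14 + 52)*(-1/48) = (52 + √14)*(-1/48) = -13/12 - √14/48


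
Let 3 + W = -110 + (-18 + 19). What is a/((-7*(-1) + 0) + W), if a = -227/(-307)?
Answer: -227/32235 ≈ -0.0070420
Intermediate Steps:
W = -112 (W = -3 + (-110 + (-18 + 19)) = -3 + (-110 + 1) = -3 - 109 = -112)
a = 227/307 (a = -227*(-1/307) = 227/307 ≈ 0.73941)
a/((-7*(-1) + 0) + W) = (227/307)/((-7*(-1) + 0) - 112) = (227/307)/((7 + 0) - 112) = (227/307)/(7 - 112) = (227/307)/(-105) = -1/105*227/307 = -227/32235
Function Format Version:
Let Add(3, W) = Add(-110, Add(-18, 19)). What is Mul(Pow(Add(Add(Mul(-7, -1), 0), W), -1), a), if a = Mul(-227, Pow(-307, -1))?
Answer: Rational(-227, 32235) ≈ -0.0070420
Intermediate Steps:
W = -112 (W = Add(-3, Add(-110, Add(-18, 19))) = Add(-3, Add(-110, 1)) = Add(-3, -109) = -112)
a = Rational(227, 307) (a = Mul(-227, Rational(-1, 307)) = Rational(227, 307) ≈ 0.73941)
Mul(Pow(Add(Add(Mul(-7, -1), 0), W), -1), a) = Mul(Pow(Add(Add(Mul(-7, -1), 0), -112), -1), Rational(227, 307)) = Mul(Pow(Add(Add(7, 0), -112), -1), Rational(227, 307)) = Mul(Pow(Add(7, -112), -1), Rational(227, 307)) = Mul(Pow(-105, -1), Rational(227, 307)) = Mul(Rational(-1, 105), Rational(227, 307)) = Rational(-227, 32235)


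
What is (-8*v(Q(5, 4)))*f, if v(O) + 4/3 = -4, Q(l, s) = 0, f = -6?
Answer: -256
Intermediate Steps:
v(O) = -16/3 (v(O) = -4/3 - 4 = -16/3)
(-8*v(Q(5, 4)))*f = -8*(-16/3)*(-6) = (128/3)*(-6) = -256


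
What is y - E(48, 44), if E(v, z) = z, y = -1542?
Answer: -1586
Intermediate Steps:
y - E(48, 44) = -1542 - 1*44 = -1542 - 44 = -1586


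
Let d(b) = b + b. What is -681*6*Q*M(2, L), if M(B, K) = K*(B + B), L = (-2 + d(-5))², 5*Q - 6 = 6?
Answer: -28242432/5 ≈ -5.6485e+6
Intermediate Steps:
d(b) = 2*b
Q = 12/5 (Q = 6/5 + (⅕)*6 = 6/5 + 6/5 = 12/5 ≈ 2.4000)
L = 144 (L = (-2 + 2*(-5))² = (-2 - 10)² = (-12)² = 144)
M(B, K) = 2*B*K (M(B, K) = K*(2*B) = 2*B*K)
-681*6*Q*M(2, L) = -681*6*(12/5)*2*2*144 = -49032*576/5 = -681*41472/5 = -28242432/5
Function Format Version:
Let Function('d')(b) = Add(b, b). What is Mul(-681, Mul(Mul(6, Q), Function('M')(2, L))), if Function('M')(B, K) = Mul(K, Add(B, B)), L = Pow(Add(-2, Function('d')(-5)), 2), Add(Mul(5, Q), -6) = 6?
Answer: Rational(-28242432, 5) ≈ -5.6485e+6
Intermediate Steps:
Function('d')(b) = Mul(2, b)
Q = Rational(12, 5) (Q = Add(Rational(6, 5), Mul(Rational(1, 5), 6)) = Add(Rational(6, 5), Rational(6, 5)) = Rational(12, 5) ≈ 2.4000)
L = 144 (L = Pow(Add(-2, Mul(2, -5)), 2) = Pow(Add(-2, -10), 2) = Pow(-12, 2) = 144)
Function('M')(B, K) = Mul(2, B, K) (Function('M')(B, K) = Mul(K, Mul(2, B)) = Mul(2, B, K))
Mul(-681, Mul(Mul(6, Q), Function('M')(2, L))) = Mul(-681, Mul(Mul(6, Rational(12, 5)), Mul(2, 2, 144))) = Mul(-681, Mul(Rational(72, 5), 576)) = Mul(-681, Rational(41472, 5)) = Rational(-28242432, 5)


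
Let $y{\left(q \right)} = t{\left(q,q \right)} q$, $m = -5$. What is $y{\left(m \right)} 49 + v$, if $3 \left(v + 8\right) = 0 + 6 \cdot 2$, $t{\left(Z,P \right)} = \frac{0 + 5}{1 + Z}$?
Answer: $\frac{1209}{4} \approx 302.25$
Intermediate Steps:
$t{\left(Z,P \right)} = \frac{5}{1 + Z}$
$y{\left(q \right)} = \frac{5 q}{1 + q}$ ($y{\left(q \right)} = \frac{5}{1 + q} q = \frac{5 q}{1 + q}$)
$v = -4$ ($v = -8 + \frac{0 + 6 \cdot 2}{3} = -8 + \frac{0 + 12}{3} = -8 + \frac{1}{3} \cdot 12 = -8 + 4 = -4$)
$y{\left(m \right)} 49 + v = 5 \left(-5\right) \frac{1}{1 - 5} \cdot 49 - 4 = 5 \left(-5\right) \frac{1}{-4} \cdot 49 - 4 = 5 \left(-5\right) \left(- \frac{1}{4}\right) 49 - 4 = \frac{25}{4} \cdot 49 - 4 = \frac{1225}{4} - 4 = \frac{1209}{4}$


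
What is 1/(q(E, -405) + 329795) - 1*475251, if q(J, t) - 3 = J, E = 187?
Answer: -156825701234/329985 ≈ -4.7525e+5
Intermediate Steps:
q(J, t) = 3 + J
1/(q(E, -405) + 329795) - 1*475251 = 1/((3 + 187) + 329795) - 1*475251 = 1/(190 + 329795) - 475251 = 1/329985 - 475251 = -156825701234/329985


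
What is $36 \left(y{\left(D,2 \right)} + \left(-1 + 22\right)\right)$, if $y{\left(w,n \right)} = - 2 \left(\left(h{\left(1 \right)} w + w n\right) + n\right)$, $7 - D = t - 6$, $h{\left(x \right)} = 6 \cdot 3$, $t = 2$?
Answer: $-15228$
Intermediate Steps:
$h{\left(x \right)} = 18$
$D = 11$ ($D = 7 - \left(2 - 6\right) = 7 - -4 = 7 + 4 = 11$)
$y{\left(w,n \right)} = - 36 w - 2 n - 2 n w$ ($y{\left(w,n \right)} = - 2 \left(\left(18 w + w n\right) + n\right) = - 2 \left(\left(18 w + n w\right) + n\right) = - 2 \left(n + 18 w + n w\right) = - 36 w - 2 n - 2 n w$)
$36 \left(y{\left(D,2 \right)} + \left(-1 + 22\right)\right) = 36 \left(\left(\left(-36\right) 11 - 4 - 4 \cdot 11\right) + \left(-1 + 22\right)\right) = 36 \left(\left(-396 - 4 - 44\right) + 21\right) = 36 \left(-444 + 21\right) = 36 \left(-423\right) = -15228$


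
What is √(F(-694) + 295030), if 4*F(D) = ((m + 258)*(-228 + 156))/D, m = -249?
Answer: √35524295377/347 ≈ 543.17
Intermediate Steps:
F(D) = -162/D (F(D) = (((-249 + 258)*(-228 + 156))/D)/4 = ((9*(-72))/D)/4 = (-648/D)/4 = -162/D)
√(F(-694) + 295030) = √(-162/(-694) + 295030) = √(-162*(-1/694) + 295030) = √(81/347 + 295030) = √(102375491/347) = √35524295377/347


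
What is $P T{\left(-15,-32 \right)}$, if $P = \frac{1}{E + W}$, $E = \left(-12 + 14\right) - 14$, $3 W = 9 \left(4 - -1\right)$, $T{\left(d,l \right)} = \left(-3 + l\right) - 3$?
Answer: $- \frac{38}{3} \approx -12.667$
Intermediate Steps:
$T{\left(d,l \right)} = -6 + l$
$W = 15$ ($W = \frac{9 \left(4 - -1\right)}{3} = \frac{9 \left(4 + 1\right)}{3} = \frac{9 \cdot 5}{3} = \frac{1}{3} \cdot 45 = 15$)
$E = -12$ ($E = 2 - 14 = -12$)
$P = \frac{1}{3}$ ($P = \frac{1}{-12 + 15} = \frac{1}{3} \approx 0.33333$)
$P T{\left(-15,-32 \right)} = \frac{-6 - 32}{3} = \frac{1}{3} \left(-38\right) = - \frac{38}{3}$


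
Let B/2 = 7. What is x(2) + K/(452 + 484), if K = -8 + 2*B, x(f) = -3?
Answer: -697/234 ≈ -2.9786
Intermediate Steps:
B = 14 (B = 2*7 = 14)
K = 20 (K = -8 + 2*14 = -8 + 28 = 20)
x(2) + K/(452 + 484) = -3 + 20/(452 + 484) = -3 + 20/936 = -3 + 20*(1/936) = -3 + 5/234 = -697/234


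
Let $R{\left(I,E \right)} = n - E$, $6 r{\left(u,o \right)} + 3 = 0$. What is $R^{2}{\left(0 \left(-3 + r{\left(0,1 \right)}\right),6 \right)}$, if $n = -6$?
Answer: $144$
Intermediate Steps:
$r{\left(u,o \right)} = - \frac{1}{2}$ ($r{\left(u,o \right)} = - \frac{1}{2} + \frac{1}{6} \cdot 0 = - \frac{1}{2} + 0 = - \frac{1}{2}$)
$R{\left(I,E \right)} = -6 - E$
$R^{2}{\left(0 \left(-3 + r{\left(0,1 \right)}\right),6 \right)} = \left(-6 - 6\right)^{2} = \left(-12\right)^{2} = 144$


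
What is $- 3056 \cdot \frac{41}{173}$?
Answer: $- \frac{125296}{173} \approx -724.25$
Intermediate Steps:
$- 3056 \cdot \frac{41}{173} = - 3056 \cdot 41 \cdot \frac{1}{173} = \left(-3056\right) \frac{41}{173} = - \frac{125296}{173}$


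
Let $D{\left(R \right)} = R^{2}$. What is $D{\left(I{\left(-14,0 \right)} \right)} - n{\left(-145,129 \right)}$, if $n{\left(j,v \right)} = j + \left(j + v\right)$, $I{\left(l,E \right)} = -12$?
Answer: $305$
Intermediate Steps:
$n{\left(j,v \right)} = v + 2 j$
$D{\left(I{\left(-14,0 \right)} \right)} - n{\left(-145,129 \right)} = \left(-12\right)^{2} - \left(129 + 2 \left(-145\right)\right) = 144 - \left(129 - 290\right) = 144 - -161 = 144 + 161 = 305$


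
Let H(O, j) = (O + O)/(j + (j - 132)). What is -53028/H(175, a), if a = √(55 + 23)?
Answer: 3499848/175 - 53028*√78/175 ≈ 17323.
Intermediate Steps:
a = √78 ≈ 8.8318
H(O, j) = 2*O/(-132 + 2*j) (H(O, j) = (2*O)/(j + (-132 + j)) = (2*O)/(-132 + 2*j) = 2*O/(-132 + 2*j))
-53028/H(175, a) = -(-3499848/175 + 53028*√78/175) = -53028*(-66/175 + √78/175) = 3499848/175 - 53028*√78/175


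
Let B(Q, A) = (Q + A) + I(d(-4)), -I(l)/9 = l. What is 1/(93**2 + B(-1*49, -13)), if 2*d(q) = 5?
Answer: 2/17129 ≈ 0.00011676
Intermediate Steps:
d(q) = 5/2 (d(q) = (1/2)*5 = 5/2)
I(l) = -9*l
B(Q, A) = -45/2 + A + Q (B(Q, A) = (Q + A) - 9*5/2 = (A + Q) - 45/2 = -45/2 + A + Q)
1/(93**2 + B(-1*49, -13)) = 1/(93**2 + (-45/2 - 13 - 1*49)) = 1/(8649 + (-45/2 - 13 - 49)) = 1/(8649 - 169/2) = 1/(17129/2) = 2/17129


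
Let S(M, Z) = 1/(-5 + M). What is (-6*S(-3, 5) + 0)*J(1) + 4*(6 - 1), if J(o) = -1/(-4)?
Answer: 323/16 ≈ 20.188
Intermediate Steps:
J(o) = 1/4 (J(o) = -1/4*(-1) = 1/4)
(-6*S(-3, 5) + 0)*J(1) + 4*(6 - 1) = (-6/(-5 - 3) + 0)*(1/4) + 4*(6 - 1) = (-6/(-8) + 0)*(1/4) + 4*5 = (-6*(-1/8) + 0)*(1/4) + 20 = (3/4 + 0)*(1/4) + 20 = (3/4)*(1/4) + 20 = 3/16 + 20 = 323/16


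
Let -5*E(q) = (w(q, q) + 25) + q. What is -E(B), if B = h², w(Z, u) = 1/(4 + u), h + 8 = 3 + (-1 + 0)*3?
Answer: 6053/340 ≈ 17.803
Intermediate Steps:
h = -8 (h = -8 + (3 + (-1 + 0)*3) = -8 + (3 - 1*3) = -8 + (3 - 3) = -8 + 0 = -8)
B = 64 (B = (-8)² = 64)
E(q) = -5 - q/5 - 1/(5*(4 + q)) (E(q) = -((1/(4 + q) + 25) + q)/5 = -((25 + 1/(4 + q)) + q)/5 = -(25 + q + 1/(4 + q))/5 = -5 - q/5 - 1/(5*(4 + q)))
-E(B) = -(-1 + (-25 - 1*64)*(4 + 64))/(5*(4 + 64)) = -(-1 + (-25 - 64)*68)/(5*68) = -(-1 - 89*68)/(5*68) = -(-1 - 6052)/(5*68) = -(-6053)/(5*68) = -1*(-6053/340) = 6053/340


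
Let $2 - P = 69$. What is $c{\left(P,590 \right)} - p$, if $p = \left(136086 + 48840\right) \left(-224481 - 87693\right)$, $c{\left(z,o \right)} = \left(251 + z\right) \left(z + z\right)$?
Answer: $57729064468$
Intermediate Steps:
$P = -67$ ($P = 2 - 69 = -67$)
$c{\left(z,o \right)} = 2 z \left(251 + z\right)$ ($c{\left(z,o \right)} = \left(251 + z\right) 2 z = 2 z \left(251 + z\right)$)
$p = -57729089124$ ($p = 184926 \left(-312174\right) = -57729089124$)
$c{\left(P,590 \right)} - p = 2 \left(-67\right) \left(251 - 67\right) - -57729089124 = 2 \left(-67\right) 184 + 57729089124 = -24656 + 57729089124 = 57729064468$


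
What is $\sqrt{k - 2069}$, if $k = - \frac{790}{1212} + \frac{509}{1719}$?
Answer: $\frac{i \sqrt{27723440984498}}{115746} \approx 45.49 i$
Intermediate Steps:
$k = - \frac{123517}{347238}$ ($k = \left(-790\right) \frac{1}{1212} + 509 \cdot \frac{1}{1719} = - \frac{395}{606} + \frac{509}{1719} = - \frac{123517}{347238} \approx -0.35571$)
$\sqrt{k - 2069} = \sqrt{- \frac{123517}{347238} - 2069} = \sqrt{- \frac{718558939}{347238}} = \frac{i \sqrt{27723440984498}}{115746}$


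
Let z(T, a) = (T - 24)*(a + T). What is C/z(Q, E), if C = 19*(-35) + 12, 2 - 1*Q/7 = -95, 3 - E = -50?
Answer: -653/479460 ≈ -0.0013619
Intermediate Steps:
E = 53 (E = 3 - 1*(-50) = 3 + 50 = 53)
Q = 679 (Q = 14 - 7*(-95) = 14 + 665 = 679)
C = -653 (C = -665 + 12 = -653)
z(T, a) = (-24 + T)*(T + a)
C/z(Q, E) = -653/(679**2 - 24*679 - 24*53 + 679*53) = -653/(461041 - 16296 - 1272 + 35987) = -653/479460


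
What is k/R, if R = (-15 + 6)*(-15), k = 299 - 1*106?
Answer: 193/135 ≈ 1.4296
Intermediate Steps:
k = 193 (k = 299 - 106 = 193)
R = 135 (R = -9*(-15) = 135)
k/R = 193/135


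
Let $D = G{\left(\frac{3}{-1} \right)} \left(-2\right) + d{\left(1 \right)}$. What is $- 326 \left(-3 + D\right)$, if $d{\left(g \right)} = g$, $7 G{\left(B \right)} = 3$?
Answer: $\frac{6520}{7} \approx 931.43$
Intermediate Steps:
$G{\left(B \right)} = \frac{3}{7}$ ($G{\left(B \right)} = \frac{1}{7} \cdot 3 = \frac{3}{7}$)
$D = \frac{1}{7}$ ($D = \frac{3}{7} \left(-2\right) + 1 = - \frac{6}{7} + 1 = \frac{1}{7} \approx 0.14286$)
$- 326 \left(-3 + D\right) = - 326 \left(-3 + \frac{1}{7}\right) = \left(-326\right) \left(- \frac{20}{7}\right) = \frac{6520}{7}$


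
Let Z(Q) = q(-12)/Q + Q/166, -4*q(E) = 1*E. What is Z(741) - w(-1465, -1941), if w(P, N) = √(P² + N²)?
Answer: 183193/41002 - √5913706 ≈ -2427.3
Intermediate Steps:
q(E) = -E/4
Z(Q) = 3/Q + Q/166 (Z(Q) = (-¼*(-12))/Q + Q/166 = 3/Q + Q*(1/166) = 3/Q + Q/166)
w(P, N) = √(N² + P²)
Z(741) - w(-1465, -1941) = (3/741 + (1/166)*741) - √((-1941)² + (-1465)²) = (3*(1/741) + 741/166) - √(3767481 + 2146225) = (1/247 + 741/166) - √5913706 = 183193/41002 - √5913706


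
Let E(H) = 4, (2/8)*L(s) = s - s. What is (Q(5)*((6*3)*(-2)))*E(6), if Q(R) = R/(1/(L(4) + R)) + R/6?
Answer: -3720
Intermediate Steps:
L(s) = 0 (L(s) = 4*(s - s) = 4*0 = 0)
Q(R) = R² + R/6 (Q(R) = R/(1/(0 + R)) + R/6 = R/(1/R) + R*(⅙) = R*R + R/6 = R² + R/6)
(Q(5)*((6*3)*(-2)))*E(6) = ((5*(⅙ + 5))*((6*3)*(-2)))*4 = ((5*(31/6))*(18*(-2)))*4 = ((155/6)*(-36))*4 = -930*4 = -3720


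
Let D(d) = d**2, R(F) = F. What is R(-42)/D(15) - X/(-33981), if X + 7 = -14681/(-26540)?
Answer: -842587519/4509278700 ≈ -0.18686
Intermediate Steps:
X = -171099/26540 (X = -7 - 14681/(-26540) = -7 - 14681*(-1/26540) = -7 + 14681/26540 = -171099/26540 ≈ -6.4468)
R(-42)/D(15) - X/(-33981) = -42/(15**2) - 1*(-171099/26540)/(-33981) = -42/225 + (171099/26540)*(-1/33981) = -42*1/225 - 57033/300618580 = -14/75 - 57033/300618580 = -842587519/4509278700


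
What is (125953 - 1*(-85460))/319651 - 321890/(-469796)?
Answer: 101106721069/75085380598 ≈ 1.3466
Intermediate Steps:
(125953 - 1*(-85460))/319651 - 321890/(-469796) = (125953 + 85460)*(1/319651) - 321890*(-1/469796) = 211413*(1/319651) + 160945/234898 = 211413/319651 + 160945/234898 = 101106721069/75085380598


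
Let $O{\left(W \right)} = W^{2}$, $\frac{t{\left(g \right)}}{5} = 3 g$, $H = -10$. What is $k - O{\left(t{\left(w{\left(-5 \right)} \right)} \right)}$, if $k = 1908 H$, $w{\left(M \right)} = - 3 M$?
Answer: $-69705$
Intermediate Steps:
$t{\left(g \right)} = 15 g$ ($t{\left(g \right)} = 5 \cdot 3 g = 15 g$)
$k = -19080$ ($k = 1908 \left(-10\right) = -19080$)
$k - O{\left(t{\left(w{\left(-5 \right)} \right)} \right)} = -19080 - \left(15 \left(\left(-3\right) \left(-5\right)\right)\right)^{2} = -19080 - \left(15 \cdot 15\right)^{2} = -19080 - 225^{2} = -19080 - 50625 = -69705$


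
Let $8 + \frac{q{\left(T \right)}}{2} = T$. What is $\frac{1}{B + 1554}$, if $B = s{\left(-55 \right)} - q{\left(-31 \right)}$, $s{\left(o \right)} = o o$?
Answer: $\frac{1}{4657} \approx 0.00021473$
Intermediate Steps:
$s{\left(o \right)} = o^{2}$
$q{\left(T \right)} = -16 + 2 T$
$B = 3103$ ($B = \left(-55\right)^{2} - \left(-16 + 2 \left(-31\right)\right) = 3025 - \left(-16 - 62\right) = 3025 - -78 = 3025 + 78 = 3103$)
$\frac{1}{B + 1554} = \frac{1}{3103 + 1554} = \frac{1}{4657}$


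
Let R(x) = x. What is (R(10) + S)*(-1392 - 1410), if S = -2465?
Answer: 6878910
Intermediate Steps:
(R(10) + S)*(-1392 - 1410) = (10 - 2465)*(-1392 - 1410) = -2455*(-2802) = 6878910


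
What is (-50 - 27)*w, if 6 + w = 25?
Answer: -1463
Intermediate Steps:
w = 19 (w = -6 + 25 = 19)
(-50 - 27)*w = (-50 - 27)*19 = -77*19 = -1463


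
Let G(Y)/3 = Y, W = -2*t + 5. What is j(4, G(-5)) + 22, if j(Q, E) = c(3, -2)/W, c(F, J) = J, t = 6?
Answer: 156/7 ≈ 22.286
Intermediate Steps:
W = -7 (W = -2*6 + 5 = -12 + 5 = -7)
G(Y) = 3*Y
j(Q, E) = 2/7 (j(Q, E) = -2/(-7) = -2*(-1/7) = 2/7)
j(4, G(-5)) + 22 = 2/7 + 22 = 156/7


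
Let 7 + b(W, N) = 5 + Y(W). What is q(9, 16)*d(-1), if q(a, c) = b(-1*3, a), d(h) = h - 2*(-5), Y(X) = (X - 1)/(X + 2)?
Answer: 18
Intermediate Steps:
Y(X) = (-1 + X)/(2 + X)
d(h) = 10 + h (d(h) = h + 10 = 10 + h)
b(W, N) = -2 + (-1 + W)/(2 + W) (b(W, N) = -7 + (5 + (-1 + W)/(2 + W)) = -2 + (-1 + W)/(2 + W))
q(a, c) = 2 (q(a, c) = (-5 - (-1)*3)/(2 - 1*3) = (-5 - 1*(-3))/(2 - 3) = (-5 + 3)/(-1) = -1*(-2) = 2)
q(9, 16)*d(-1) = 2*(10 - 1) = 2*9 = 18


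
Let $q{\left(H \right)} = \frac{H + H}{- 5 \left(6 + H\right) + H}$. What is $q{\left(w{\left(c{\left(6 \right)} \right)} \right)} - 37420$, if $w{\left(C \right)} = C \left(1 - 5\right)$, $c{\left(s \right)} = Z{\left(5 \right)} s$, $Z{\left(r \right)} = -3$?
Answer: $- \frac{1983284}{53} \approx -37420.0$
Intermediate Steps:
$c{\left(s \right)} = - 3 s$
$w{\left(C \right)} = - 4 C$ ($w{\left(C \right)} = C \left(-4\right) = - 4 C$)
$q{\left(H \right)} = \frac{2 H}{-30 - 4 H}$ ($q{\left(H \right)} = \frac{2 H}{\left(-30 - 5 H\right) + H} = \frac{2 H}{-30 - 4 H}$)
$q{\left(w{\left(c{\left(6 \right)} \right)} \right)} - 37420 = - \frac{\left(-4\right) \left(\left(-3\right) 6\right)}{15 + 2 \left(- 4 \left(\left(-3\right) 6\right)\right)} - 37420 = - \frac{\left(-4\right) \left(-18\right)}{15 + 2 \left(\left(-4\right) \left(-18\right)\right)} - 37420 = \left(-1\right) 72 \frac{1}{15 + 2 \cdot 72} - 37420 = \left(-1\right) 72 \frac{1}{15 + 144} - 37420 = \left(-1\right) 72 \cdot \frac{1}{159} - 37420 = - \frac{24}{53} - 37420 = - \frac{1983284}{53}$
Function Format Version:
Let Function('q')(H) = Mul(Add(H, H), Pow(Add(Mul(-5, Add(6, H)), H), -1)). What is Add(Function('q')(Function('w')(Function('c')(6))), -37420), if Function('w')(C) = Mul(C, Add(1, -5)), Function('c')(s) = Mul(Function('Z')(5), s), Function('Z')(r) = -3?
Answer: Rational(-1983284, 53) ≈ -37420.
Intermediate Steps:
Function('c')(s) = Mul(-3, s)
Function('w')(C) = Mul(-4, C) (Function('w')(C) = Mul(C, -4) = Mul(-4, C))
Function('q')(H) = Mul(2, H, Pow(Add(-30, Mul(-4, H)), -1)) (Function('q')(H) = Mul(Mul(2, H), Pow(Add(Add(-30, Mul(-5, H)), H), -1)) = Mul(Mul(2, H), Pow(Add(-30, Mul(-4, H)), -1)) = Mul(2, H, Pow(Add(-30, Mul(-4, H)), -1)))
Add(Function('q')(Function('w')(Function('c')(6))), -37420) = Add(Mul(-1, Mul(-4, Mul(-3, 6)), Pow(Add(15, Mul(2, Mul(-4, Mul(-3, 6)))), -1)), -37420) = Add(Mul(-1, Mul(-4, -18), Pow(Add(15, Mul(2, Mul(-4, -18))), -1)), -37420) = Add(Mul(-1, 72, Pow(Add(15, Mul(2, 72)), -1)), -37420) = Add(Mul(-1, 72, Pow(Add(15, 144), -1)), -37420) = Add(Mul(-1, 72, Pow(159, -1)), -37420) = Add(Mul(-1, 72, Rational(1, 159)), -37420) = Add(Rational(-24, 53), -37420) = Rational(-1983284, 53)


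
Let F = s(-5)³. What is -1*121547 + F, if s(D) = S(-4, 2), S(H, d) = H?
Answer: -121611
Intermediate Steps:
s(D) = -4
F = -64 (F = (-4)³ = -64)
-1*121547 + F = -1*121547 - 64 = -121547 - 64 = -121611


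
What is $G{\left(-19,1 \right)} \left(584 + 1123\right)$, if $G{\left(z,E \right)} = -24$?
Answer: $-40968$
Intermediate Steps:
$G{\left(-19,1 \right)} \left(584 + 1123\right) = - 24 \left(584 + 1123\right) = \left(-24\right) 1707 = -40968$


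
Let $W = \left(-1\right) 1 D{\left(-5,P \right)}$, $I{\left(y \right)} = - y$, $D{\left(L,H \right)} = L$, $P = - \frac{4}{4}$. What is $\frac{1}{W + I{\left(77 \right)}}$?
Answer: $- \frac{1}{72} \approx -0.013889$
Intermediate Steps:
$P = -1$ ($P = \left(-4\right) \frac{1}{4} = -1$)
$W = 5$ ($W = \left(-1\right) 1 \left(-5\right) = \left(-1\right) \left(-5\right) = 5$)
$\frac{1}{W + I{\left(77 \right)}} = \frac{1}{5 - 77} = \frac{1}{-72} = - \frac{1}{72}$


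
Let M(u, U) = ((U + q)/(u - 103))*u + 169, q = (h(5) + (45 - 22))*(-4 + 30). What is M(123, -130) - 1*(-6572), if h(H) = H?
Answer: 104187/10 ≈ 10419.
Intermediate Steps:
q = 728 (q = (5 + (45 - 22))*(-4 + 30) = (5 + 23)*26 = 28*26 = 728)
M(u, U) = 169 + u*(728 + U)/(-103 + u) (M(u, U) = ((U + 728)/(u - 103))*u + 169 = ((728 + U)/(-103 + u))*u + 169 = u*(728 + U)/(-103 + u) + 169 = 169 + u*(728 + U)/(-103 + u))
M(123, -130) - 1*(-6572) = (-17407 + 897*123 - 130*123)/(-103 + 123) - 1*(-6572) = (-17407 + 110331 - 15990)/20 + 6572 = (1/20)*76934 + 6572 = 38467/10 + 6572 = 104187/10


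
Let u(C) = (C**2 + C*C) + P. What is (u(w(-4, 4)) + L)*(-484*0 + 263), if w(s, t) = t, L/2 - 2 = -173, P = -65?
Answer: -98625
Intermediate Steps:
L = -342 (L = 4 + 2*(-173) = 4 - 346 = -342)
u(C) = -65 + 2*C**2 (u(C) = (C**2 + C*C) - 65 = (C**2 + C**2) - 65 = 2*C**2 - 65 = -65 + 2*C**2)
(u(w(-4, 4)) + L)*(-484*0 + 263) = ((-65 + 2*4**2) - 342)*(-484*0 + 263) = ((-65 + 2*16) - 342)*(0 + 263) = ((-65 + 32) - 342)*263 = (-33 - 342)*263 = -375*263 = -98625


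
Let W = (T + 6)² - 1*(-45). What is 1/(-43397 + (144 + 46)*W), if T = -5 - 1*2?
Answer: -1/34657 ≈ -2.8854e-5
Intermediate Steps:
T = -7 (T = -5 - 2 = -7)
W = 46 (W = (-7 + 6)² - 1*(-45) = (-1)² + 45 = 1 + 45 = 46)
1/(-43397 + (144 + 46)*W) = 1/(-43397 + (144 + 46)*46) = 1/(-43397 + 190*46) = 1/(-43397 + 8740) = 1/(-34657) = -1/34657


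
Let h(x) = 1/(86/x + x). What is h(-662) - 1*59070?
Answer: -12946076881/219165 ≈ -59070.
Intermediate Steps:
h(x) = 1/(x + 86/x)
h(-662) - 1*59070 = -662/(86 + (-662)**2) - 1*59070 = -662/(86 + 438244) - 59070 = -662/438330 - 59070 = -662*1/438330 - 59070 = -331/219165 - 59070 = -12946076881/219165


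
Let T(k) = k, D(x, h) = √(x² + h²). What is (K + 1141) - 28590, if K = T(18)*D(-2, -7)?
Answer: -27449 + 18*√53 ≈ -27318.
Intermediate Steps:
D(x, h) = √(h² + x²)
K = 18*√53 (K = 18*√((-7)² + (-2)²) = 18*√(49 + 4) = 18*√53 ≈ 131.04)
(K + 1141) - 28590 = (18*√53 + 1141) - 28590 = (1141 + 18*√53) - 28590 = -27449 + 18*√53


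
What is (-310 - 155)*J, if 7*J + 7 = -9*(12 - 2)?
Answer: 45105/7 ≈ 6443.6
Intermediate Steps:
J = -97/7 (J = -1 + (-9*(12 - 2))/7 = -1 + (-9*10)/7 = -1 + (⅐)*(-90) = -1 - 90/7 = -97/7 ≈ -13.857)
(-310 - 155)*J = (-310 - 155)*(-97/7) = -465*(-97/7) = 45105/7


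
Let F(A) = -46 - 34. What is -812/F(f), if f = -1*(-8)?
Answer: 203/20 ≈ 10.150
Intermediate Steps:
f = 8
F(A) = -80
-812/F(f) = -812/(-80) = -812*(-1/80) = 203/20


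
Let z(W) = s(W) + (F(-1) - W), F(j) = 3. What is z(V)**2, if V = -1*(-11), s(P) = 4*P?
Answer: 1296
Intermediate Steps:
V = 11
z(W) = 3 + 3*W (z(W) = 4*W + (3 - W) = 3 + 3*W)
z(V)**2 = (3 + 3*11)**2 = (3 + 33)**2 = 36**2 = 1296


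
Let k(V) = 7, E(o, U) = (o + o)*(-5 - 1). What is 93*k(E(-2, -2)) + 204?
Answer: 855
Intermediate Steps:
E(o, U) = -12*o (E(o, U) = (2*o)*(-6) = -12*o)
93*k(E(-2, -2)) + 204 = 93*7 + 204 = 651 + 204 = 855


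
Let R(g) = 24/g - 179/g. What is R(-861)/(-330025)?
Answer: -31/56830305 ≈ -5.4548e-7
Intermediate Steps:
R(g) = -155/g
R(-861)/(-330025) = -155/(-861)/(-330025) = -155*(-1/861)*(-1/330025) = (155/861)*(-1/330025) = -31/56830305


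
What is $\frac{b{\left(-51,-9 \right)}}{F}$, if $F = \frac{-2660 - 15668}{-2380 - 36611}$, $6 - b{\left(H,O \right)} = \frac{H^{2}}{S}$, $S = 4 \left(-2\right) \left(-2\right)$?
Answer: $- \frac{97672455}{293248} \approx -333.07$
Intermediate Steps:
$S = 16$ ($S = \left(-8\right) \left(-2\right) = 16$)
$b{\left(H,O \right)} = 6 - \frac{H^{2}}{16}$
$F = \frac{18328}{38991}$ ($F = - \frac{18328}{-38991} = \left(-18328\right) \left(- \frac{1}{38991}\right) = \frac{18328}{38991} \approx 0.47006$)
$\frac{b{\left(-51,-9 \right)}}{F} = \frac{6 - \frac{\left(-51\right)^{2}}{16}}{\frac{18328}{38991}} = \left(6 - \frac{2601}{16}\right) \frac{38991}{18328} = \left(- \frac{2505}{16}\right) \frac{38991}{18328} = - \frac{97672455}{293248}$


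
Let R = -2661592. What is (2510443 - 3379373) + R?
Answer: -3530522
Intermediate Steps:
(2510443 - 3379373) + R = (2510443 - 3379373) - 2661592 = -868930 - 2661592 = -3530522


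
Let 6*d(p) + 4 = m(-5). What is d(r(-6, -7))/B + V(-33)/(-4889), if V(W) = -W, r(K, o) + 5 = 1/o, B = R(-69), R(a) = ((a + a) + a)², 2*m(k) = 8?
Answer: -33/4889 ≈ -0.0067498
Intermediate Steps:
m(k) = 4 (m(k) = (½)*8 = 4)
R(a) = 9*a² (R(a) = (2*a + a)² = (3*a)² = 9*a²)
B = 42849 (B = 9*(-69)² = 9*4761 = 42849)
r(K, o) = -5 + 1/o
d(p) = 0 (d(p) = -⅔ + (⅙)*4 = -⅔ + ⅔ = 0)
d(r(-6, -7))/B + V(-33)/(-4889) = 0/42849 - 1*(-33)/(-4889) = 0*(1/42849) + 33*(-1/4889) = 0 - 33/4889 = -33/4889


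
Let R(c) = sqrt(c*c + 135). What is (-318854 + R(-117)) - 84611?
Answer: -403465 + 48*sqrt(6) ≈ -4.0335e+5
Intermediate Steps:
R(c) = sqrt(135 + c**2) (R(c) = sqrt(c**2 + 135) = sqrt(135 + c**2))
(-318854 + R(-117)) - 84611 = (-318854 + sqrt(135 + (-117)**2)) - 84611 = (-318854 + sqrt(135 + 13689)) - 84611 = (-318854 + sqrt(13824)) - 84611 = (-318854 + 48*sqrt(6)) - 84611 = -403465 + 48*sqrt(6)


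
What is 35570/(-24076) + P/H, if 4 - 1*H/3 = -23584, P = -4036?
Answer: -326780777/212964258 ≈ -1.5344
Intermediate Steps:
H = 70764 (H = 12 - 3*(-23584) = 12 + 70752 = 70764)
35570/(-24076) + P/H = 35570/(-24076) - 4036/70764 = 35570*(-1/24076) - 4036*1/70764 = -17785/12038 - 1009/17691 = -326780777/212964258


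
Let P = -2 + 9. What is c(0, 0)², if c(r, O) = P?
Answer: 49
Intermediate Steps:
P = 7
c(r, O) = 7
c(0, 0)² = 7² = 49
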